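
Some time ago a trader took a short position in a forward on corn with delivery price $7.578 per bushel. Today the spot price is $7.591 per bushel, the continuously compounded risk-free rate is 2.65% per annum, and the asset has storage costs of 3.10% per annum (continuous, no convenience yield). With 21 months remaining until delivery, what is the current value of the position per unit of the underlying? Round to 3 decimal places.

Current fair forward for the remaining 21 months: F = S·e^((r + u)·T), (r + u) = 0.0265 + 0.0310 = 0.0575
F = 7.591 · e^(0.0575 × 21/12) = 7.591 × 1.105862 = 8.3946
Value of long forward = (F − K)·e^(−rT) = (8.3946 − 7.578) · e^(−0.0265·21/12)
= 0.8166 × 0.954684 = 0.780
Short position value = −(long value) = -$0.780

-$0.780 per bushel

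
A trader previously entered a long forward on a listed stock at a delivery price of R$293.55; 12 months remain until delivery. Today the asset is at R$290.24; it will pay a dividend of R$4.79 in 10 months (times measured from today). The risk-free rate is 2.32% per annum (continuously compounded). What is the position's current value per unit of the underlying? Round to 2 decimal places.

PV(remaining dividends) I = 4.79·e^(−0.0232·10/12) = 4.6983
Current forward F = (S − I)·e^(rT) = (290.24 − 4.6983)·e^(0.0232·12/12) = 285.5417 × 1.023471 = 292.2436
Value (long) = (F − K)·e^(−rT) = (292.2436 − 293.55) × 0.977067 = -1.2764
Value = -R$1.28

-R$1.28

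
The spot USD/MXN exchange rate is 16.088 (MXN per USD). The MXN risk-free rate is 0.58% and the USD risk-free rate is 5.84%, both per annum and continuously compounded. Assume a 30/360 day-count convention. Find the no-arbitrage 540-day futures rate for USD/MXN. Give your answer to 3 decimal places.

F = S·e^((r_MXN − r_USD)T) = 16.088 · e^((0.0058 − 0.0584) × 540/360)
= 16.088 · e^-0.078900 = 16.088 × 0.924132
F = 14.867 MXN per USD

14.867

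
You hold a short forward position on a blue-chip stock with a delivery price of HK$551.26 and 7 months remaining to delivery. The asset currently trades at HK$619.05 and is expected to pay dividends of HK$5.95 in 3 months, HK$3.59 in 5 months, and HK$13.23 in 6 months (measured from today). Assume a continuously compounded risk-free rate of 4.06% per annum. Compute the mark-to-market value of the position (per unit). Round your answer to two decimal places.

-HK$58.31

PV(remaining dividends) I = 5.95·e^(−0.0406·3/12) + 3.59·e^(−0.0406·5/12) + 13.23·e^(−0.0406·6/12) = 22.3838
Current forward F = (S − I)·e^(rT) = (619.05 − 22.3838)·e^(0.0406·7/12) = 596.6662 × 1.023966 = 610.9659
Value (long) = (F − K)·e^(−rT) = (610.9659 − 551.26) × 0.976595 = 58.3085
Short position value = −(long value) = -HK$58.31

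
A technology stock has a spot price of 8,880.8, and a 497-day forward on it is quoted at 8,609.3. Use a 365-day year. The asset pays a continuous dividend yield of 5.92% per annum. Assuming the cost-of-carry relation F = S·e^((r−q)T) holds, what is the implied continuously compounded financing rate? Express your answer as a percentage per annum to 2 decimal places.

3.64%

From F = S·e^((r−q)T): (r − q) = ln(F/S)/T
ln(8609.3/8880.8) = ln(0.969428) = -0.031049
(r − q) = -0.031049 / (497/365) = -0.022803
r = ln(F/S)/T + q = -0.022803 + 0.0592 = 0.036397
r = 3.64%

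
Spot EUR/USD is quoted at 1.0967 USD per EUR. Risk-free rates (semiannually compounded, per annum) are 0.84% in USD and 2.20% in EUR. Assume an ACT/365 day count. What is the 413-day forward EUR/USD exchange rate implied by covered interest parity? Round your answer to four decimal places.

1.0801

By covered interest parity, F = S · (1+r_USD/2)^(2T) / (1+r_EUR/2)^(2T)
= 1.0967 × 1.009530 / 1.025066 = 1.0967 × 0.984844
F = 1.0801 USD per EUR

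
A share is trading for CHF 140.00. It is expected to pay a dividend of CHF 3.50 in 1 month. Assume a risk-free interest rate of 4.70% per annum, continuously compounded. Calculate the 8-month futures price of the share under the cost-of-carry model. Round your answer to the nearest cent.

PV(dividends) I = 3.50·e^(−0.0470·1/12)
I = 3.4863
F = (S − I)·e^(rT) = (140.00 − 3.4863) · e^(0.0470·8/12)
= 136.5137 · e^0.031333 = 136.5137 × 1.031829 = CHF 140.86

CHF 140.86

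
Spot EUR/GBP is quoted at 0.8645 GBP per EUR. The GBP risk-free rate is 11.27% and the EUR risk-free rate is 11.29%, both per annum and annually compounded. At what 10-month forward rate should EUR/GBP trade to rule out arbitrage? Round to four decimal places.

By covered interest parity, F = S · (1+r_GBP)^T / (1+r_EUR)^T
= 0.8645 × 1.093071 / 1.093235 = 0.8645 × 0.999850
F = 0.8644 GBP per EUR

0.8644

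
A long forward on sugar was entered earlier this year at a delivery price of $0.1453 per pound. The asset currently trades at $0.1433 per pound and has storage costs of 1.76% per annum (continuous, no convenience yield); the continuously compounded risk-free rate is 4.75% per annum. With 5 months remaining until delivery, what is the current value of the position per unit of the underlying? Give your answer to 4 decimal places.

Current fair forward for the remaining 5 months: F = S·e^((r + u)·T), (r + u) = 0.0475 + 0.0176 = 0.0651
F = 0.1433 · e^(0.0651 × 5/12) = 0.1433 × 1.027496 = 0.1472
Value of long forward = (F − K)·e^(−rT) = (0.1472 − 0.1453) · e^(−0.0475·5/12)
= 0.0019 × 0.980403 = 0.0019

$0.0019 per pound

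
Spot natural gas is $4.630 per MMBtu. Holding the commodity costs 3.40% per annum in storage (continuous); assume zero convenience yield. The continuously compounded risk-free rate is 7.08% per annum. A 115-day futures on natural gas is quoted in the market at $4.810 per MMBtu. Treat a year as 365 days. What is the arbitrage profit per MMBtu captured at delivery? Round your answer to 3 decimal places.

$0.025 per MMBtu

Fair futures: F* = S·e^(carry·T), with carry = (r + u) = 0.0708 + 0.0340 = 0.1048
F* = 4.630 · e^(0.1048 × 115/365) = 4.630 · e^0.033019 = 4.630 × 1.033570 = $4.7854
Market $4.810 > fair $4.7854: forward overpriced → cash-and-carry (buy spot, short the forward).
At maturity, profit = |F_mkt − F*| = |4.810 − 4.7854| = $0.025 per MMBtu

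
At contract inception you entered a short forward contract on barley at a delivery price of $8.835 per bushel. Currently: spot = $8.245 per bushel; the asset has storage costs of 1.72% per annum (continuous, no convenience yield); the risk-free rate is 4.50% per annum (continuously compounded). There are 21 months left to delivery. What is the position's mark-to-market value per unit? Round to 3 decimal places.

Current fair forward for the remaining 21 months: F = S·e^((r + u)·T), (r + u) = 0.0450 + 0.0172 = 0.0622
F = 8.245 · e^(0.0622 × 21/12) = 8.245 × 1.114995 = 9.1931
Value of long forward = (F − K)·e^(−rT) = (9.1931 − 8.835) · e^(−0.0450·21/12)
= 0.3581 × 0.924271 = 0.331
Short position value = −(long value) = -$0.331

-$0.331 per bushel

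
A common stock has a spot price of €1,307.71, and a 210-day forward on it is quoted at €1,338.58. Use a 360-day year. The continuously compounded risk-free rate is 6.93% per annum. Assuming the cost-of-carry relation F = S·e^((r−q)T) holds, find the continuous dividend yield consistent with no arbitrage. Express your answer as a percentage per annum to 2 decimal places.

2.93%

From F = S·e^((r−q)T): (r − q) = ln(F/S)/T
ln(1338.58/1307.71) = ln(1.023606) = 0.023332
(r − q) = 0.023332 / (210/360) = 0.039998
q = r − ln(F/S)/T = 0.0693 − 0.039998 = 0.029302
q = 2.93%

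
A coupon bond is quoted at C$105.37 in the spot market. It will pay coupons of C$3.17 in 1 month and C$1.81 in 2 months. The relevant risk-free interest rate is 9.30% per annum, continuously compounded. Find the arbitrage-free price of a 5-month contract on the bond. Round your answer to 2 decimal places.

PV(coupons) I = 3.17·e^(−0.0930·1/12) + 1.81·e^(−0.0930·2/12)
I = 3.1455 + 1.7822 = 4.9277
F = (S − I)·e^(rT) = (105.37 − 4.9277) · e^(0.0930·5/12)
= 100.4423 · e^0.038750 = 100.4423 × 1.039511 = C$104.41

C$104.41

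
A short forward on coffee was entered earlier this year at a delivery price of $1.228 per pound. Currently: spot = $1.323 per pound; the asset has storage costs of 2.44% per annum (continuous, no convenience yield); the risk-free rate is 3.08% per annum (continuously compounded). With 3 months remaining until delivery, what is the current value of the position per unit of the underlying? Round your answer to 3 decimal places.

Current fair forward for the remaining 3 months: F = S·e^((r + u)·T), (r + u) = 0.0308 + 0.0244 = 0.0552
F = 1.323 · e^(0.0552 × 3/12) = 1.323 × 1.013896 = 1.3414
Value of long forward = (F − K)·e^(−rT) = (1.3414 − 1.228) · e^(−0.0308·3/12)
= 0.1134 × 0.992330 = 0.113
Short position value = −(long value) = -$0.113

-$0.113 per pound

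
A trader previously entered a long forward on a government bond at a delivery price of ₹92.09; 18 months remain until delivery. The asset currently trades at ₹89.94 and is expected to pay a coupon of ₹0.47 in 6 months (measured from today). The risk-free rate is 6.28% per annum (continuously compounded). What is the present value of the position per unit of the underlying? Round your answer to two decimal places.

PV(remaining coupons) I = 0.47·e^(−0.0628·6/12) = 0.4555
Current forward F = (S − I)·e^(rT) = (89.94 − 0.4555)·e^(0.0628·18/12) = 89.4845 × 1.098779 = 98.3237
Value (long) = (F − K)·e^(−rT) = (98.3237 − 92.09) × 0.910101 = 5.6733
Value = ₹5.67

₹5.67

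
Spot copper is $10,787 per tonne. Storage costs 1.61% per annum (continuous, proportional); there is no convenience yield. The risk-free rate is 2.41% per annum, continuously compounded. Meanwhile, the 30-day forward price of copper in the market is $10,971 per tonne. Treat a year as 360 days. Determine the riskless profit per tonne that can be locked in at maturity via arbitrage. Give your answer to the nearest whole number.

Fair forward: F* = S·e^(carry·T), with carry = (r + u) = 0.0241 + 0.0161 = 0.0402
F* = 10787 · e^(0.0402 × 30/360) = 10787 · e^0.003350 = 10787 × 1.003356 = $10823.2012
Market $10971 > fair $10823.2012: forward overpriced → cash-and-carry (buy spot, short the forward).
At maturity, profit = |F_mkt − F*| = |10971 − 10823.2012| = $148 per tonne

$148 per tonne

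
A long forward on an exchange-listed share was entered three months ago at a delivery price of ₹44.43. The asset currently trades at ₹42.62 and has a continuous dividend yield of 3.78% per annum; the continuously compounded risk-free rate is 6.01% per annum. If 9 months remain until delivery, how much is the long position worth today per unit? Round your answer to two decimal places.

-₹1.04

Current fair forward for the remaining 9 months: F = S·e^((r − q)·T), (r − q) = 0.0601 − 0.0378 = 0.0223
F = 42.62 · e^(0.0223 × 9/12) = 42.62 × 1.016866 = 43.3388
Value of long forward = (F − K)·e^(−rT) = (43.3388 − 44.43) · e^(−0.0601·9/12)
= -1.0912 × 0.955926 = -1.04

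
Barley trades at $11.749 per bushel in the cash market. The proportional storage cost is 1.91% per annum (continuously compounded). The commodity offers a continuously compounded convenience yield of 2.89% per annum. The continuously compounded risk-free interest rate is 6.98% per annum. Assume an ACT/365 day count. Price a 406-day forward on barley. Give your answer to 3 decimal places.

Net carry = r + u − y = 0.0698 + 0.0191 − 0.0289 = 0.0600
F = S·e^((r+u−y)T) = 11.749 · e^(0.0600 × 406/365) = 11.749 · e^0.066740
= 11.749 × 1.069017 = $12.560 per bushel

$12.560 per bushel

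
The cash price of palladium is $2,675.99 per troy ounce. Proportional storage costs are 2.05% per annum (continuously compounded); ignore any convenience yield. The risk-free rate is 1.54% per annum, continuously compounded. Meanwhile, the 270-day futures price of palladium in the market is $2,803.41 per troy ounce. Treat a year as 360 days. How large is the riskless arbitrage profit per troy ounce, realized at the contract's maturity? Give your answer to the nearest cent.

Fair futures: F* = S·e^(carry·T), with carry = (r + u) = 0.0154 + 0.0205 = 0.0359
F* = 2675.99 · e^(0.0359 × 270/360) = 2675.99 · e^0.02692500 = 2675.99 × 1.02729075 = $2749.0198
Market $2803.41 > fair $2749.0198: forward overpriced → cash-and-carry (buy spot, short the forward).
At maturity, profit = |F_mkt − F*| = |2803.41 − 2749.0198| = $54.39 per troy ounce

$54.39 per troy ounce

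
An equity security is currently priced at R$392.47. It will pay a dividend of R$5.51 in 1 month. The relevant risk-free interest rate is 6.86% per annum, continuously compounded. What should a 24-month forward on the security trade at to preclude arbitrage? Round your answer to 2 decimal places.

R$443.90

PV(dividends) I = 5.51·e^(−0.0686·1/12)
I = 5.4786
F = (S − I)·e^(rT) = (392.47 − 5.4786) · e^(0.0686·24/12)
= 386.9914 · e^0.137200 = 386.9914 × 1.147058 = R$443.90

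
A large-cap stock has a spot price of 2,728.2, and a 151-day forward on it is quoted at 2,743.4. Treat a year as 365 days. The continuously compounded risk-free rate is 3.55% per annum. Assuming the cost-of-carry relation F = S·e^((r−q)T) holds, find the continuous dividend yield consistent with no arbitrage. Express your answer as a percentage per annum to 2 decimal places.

From F = S·e^((r−q)T): (r − q) = ln(F/S)/T
ln(2743.4/2728.2) = ln(1.005571) = 0.005556
(r − q) = 0.005556 / (151/365) = 0.013430
q = r − ln(F/S)/T = 0.0355 − 0.013430 = 0.022070
q = 2.21%

2.21%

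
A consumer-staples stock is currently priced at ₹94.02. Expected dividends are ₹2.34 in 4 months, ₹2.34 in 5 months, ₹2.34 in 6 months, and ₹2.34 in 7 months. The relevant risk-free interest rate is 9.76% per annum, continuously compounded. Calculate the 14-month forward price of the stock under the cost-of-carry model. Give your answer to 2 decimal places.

₹95.33

PV(dividends) I = 2.34·e^(−0.0976·4/12) + 2.34·e^(−0.0976·5/12) + 2.34·e^(−0.0976·6/12) + 2.34·e^(−0.0976·7/12)
I = 2.2651 + 2.2467 + 2.2285 + 2.2105 = 8.9508
F = (S − I)·e^(rT) = (94.02 − 8.9508) · e^(0.0976·14/12)
= 85.0692 · e^0.113867 = 85.0692 × 1.120603 = ₹95.33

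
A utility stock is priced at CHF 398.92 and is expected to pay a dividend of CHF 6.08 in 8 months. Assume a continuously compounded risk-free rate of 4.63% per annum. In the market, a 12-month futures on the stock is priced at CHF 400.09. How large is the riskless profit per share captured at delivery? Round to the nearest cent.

PV(dividends) I = 6.08·e^(−0.0463·8/12) = 5.8952
Fair futures F* = (S − I)·e^(rT) = (398.92 − 5.8952)·e^0.046300 = 393.0248 × 1.047389 = 411.6499
Market CHF 400.09 < fair 411.6499: forward underpriced → reverse cash-and-carry (short the stock, invest proceeds at r, pay the dividends, go long the forward).
Profit at T = |F_mkt − F*| = |400.09 − 411.6499| = CHF 11.56 per share

CHF 11.56 per share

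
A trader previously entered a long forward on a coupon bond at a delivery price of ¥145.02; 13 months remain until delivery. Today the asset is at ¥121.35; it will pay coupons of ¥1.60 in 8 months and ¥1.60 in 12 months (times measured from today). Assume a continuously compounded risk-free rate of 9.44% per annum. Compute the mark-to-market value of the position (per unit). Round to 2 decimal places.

-¥12.53

PV(remaining coupons) I = 1.60·e^(−0.0944·8/12) + 1.60·e^(−0.0944·12/12) = 2.9583
Current forward F = (S − I)·e^(rT) = (121.35 − 2.9583)·e^(0.0944·13/12) = 118.3917 × 1.107679 = 131.1400
Value (long) = (F − K)·e^(−rT) = (131.1400 − 145.02) × 0.902789 = -12.5307
Value = -¥12.53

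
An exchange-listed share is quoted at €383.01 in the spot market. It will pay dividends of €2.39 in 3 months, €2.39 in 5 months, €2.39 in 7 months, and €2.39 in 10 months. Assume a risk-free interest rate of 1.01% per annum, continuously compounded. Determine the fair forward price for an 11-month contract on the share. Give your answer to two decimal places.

€376.97

PV(dividends) I = 2.39·e^(−0.0101·3/12) + 2.39·e^(−0.0101·5/12) + 2.39·e^(−0.0101·7/12) + 2.39·e^(−0.0101·10/12)
I = 2.3840 + 2.3800 + 2.3760 + 2.3700 = 9.5100
F = (S − I)·e^(rT) = (383.01 − 9.5100) · e^(0.0101·11/12)
= 373.5000 · e^0.009258 = 373.5000 × 1.009301 = €376.97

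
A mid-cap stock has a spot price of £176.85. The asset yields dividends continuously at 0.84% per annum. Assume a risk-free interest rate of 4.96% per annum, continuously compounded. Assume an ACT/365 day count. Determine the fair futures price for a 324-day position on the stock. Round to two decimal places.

£183.44

F = S·e^((r − q)T) = 176.85 · e^((0.0496 − 0.0084) × 324/365)
= 176.85 · e^0.036572 = 176.85 × 1.037249
F = £183.44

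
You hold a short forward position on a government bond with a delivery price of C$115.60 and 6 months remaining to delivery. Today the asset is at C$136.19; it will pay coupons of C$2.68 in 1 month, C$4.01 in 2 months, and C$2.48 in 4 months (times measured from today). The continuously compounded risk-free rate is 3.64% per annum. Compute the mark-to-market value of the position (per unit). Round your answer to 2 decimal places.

PV(remaining coupons) I = 2.68·e^(−0.0364·1/12) + 4.01·e^(−0.0364·2/12) + 2.48·e^(−0.0364·4/12) = 9.1077
Current forward F = (S − I)·e^(rT) = (136.19 − 9.1077)·e^(0.0364·6/12) = 127.0823 × 1.018367 = 129.4164
Value (long) = (F − K)·e^(−rT) = (129.4164 − 115.60) × 0.981965 = 13.5672
Short position value = −(long value) = -C$13.57

-C$13.57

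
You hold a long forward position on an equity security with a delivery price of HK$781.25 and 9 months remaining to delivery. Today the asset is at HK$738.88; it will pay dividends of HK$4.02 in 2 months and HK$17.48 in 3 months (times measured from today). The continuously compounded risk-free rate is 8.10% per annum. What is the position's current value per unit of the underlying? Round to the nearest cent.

PV(remaining dividends) I = 4.02·e^(−0.0810·2/12) + 17.48·e^(−0.0810·3/12) = 21.0957
Current forward F = (S − I)·e^(rT) = (738.88 − 21.0957)·e^(0.0810·9/12) = 717.7843 × 1.062633 = 762.7413
Value (long) = (F − K)·e^(−rT) = (762.7413 − 781.25) × 0.941058 = -17.4178
Value = -HK$17.42

-HK$17.42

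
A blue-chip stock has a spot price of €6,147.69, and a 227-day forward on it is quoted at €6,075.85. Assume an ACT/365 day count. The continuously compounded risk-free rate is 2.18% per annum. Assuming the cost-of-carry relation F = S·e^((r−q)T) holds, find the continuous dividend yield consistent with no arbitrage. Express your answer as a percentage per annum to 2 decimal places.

4.07%

From F = S·e^((r−q)T): (r − q) = ln(F/S)/T
ln(6075.85/6147.69) = ln(0.988314) = -0.011755
(r − q) = -0.011755 / (227/365) = -0.018901
q = r − ln(F/S)/T = 0.0218 + 0.018901 = 0.040701
q = 4.07%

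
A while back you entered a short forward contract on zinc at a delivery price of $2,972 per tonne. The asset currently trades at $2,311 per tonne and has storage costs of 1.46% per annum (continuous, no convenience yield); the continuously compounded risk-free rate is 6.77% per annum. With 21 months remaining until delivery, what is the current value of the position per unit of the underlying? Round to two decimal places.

$269.14 per tonne

Current fair forward for the remaining 21 months: F = S·e^((r + u)·T), (r + u) = 0.0677 + 0.0146 = 0.0823
F = 2311 · e^(0.0823 × 21/12) = 2311 × 1.15491298 = 2669.0039
Value of long forward = (F − K)·e^(−rT) = (2669.0039 − 2972) · e^(−0.0677·21/12)
= -302.9961 × 0.88827402 = -269.14
Short position value = −(long value) = $269.14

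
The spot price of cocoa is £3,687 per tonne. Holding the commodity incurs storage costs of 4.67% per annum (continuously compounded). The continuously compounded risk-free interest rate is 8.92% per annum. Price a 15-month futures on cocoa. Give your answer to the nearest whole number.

Net carry = r + u − y = 0.0892 + 0.0467 − 0.0000 = 0.1359
F = S·e^((r+u−y)T) = 3687 · e^(0.1359 × 15/12) = 3687 · e^0.169875
= 3687 × 1.185157 = £4,370 per tonne

£4,370 per tonne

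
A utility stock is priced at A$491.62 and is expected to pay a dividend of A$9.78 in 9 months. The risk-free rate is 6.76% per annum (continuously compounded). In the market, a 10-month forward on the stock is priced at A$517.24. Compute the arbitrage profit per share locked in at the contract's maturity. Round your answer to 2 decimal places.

A$6.97 per share

PV(dividends) I = 9.78·e^(−0.0676·9/12) = 9.2965
Fair forward F* = (S − I)·e^(rT) = (491.62 − 9.2965)·e^0.056333 = 482.3235 × 1.057950 = 510.2741
Market A$517.24 > fair 510.2741: forward overpriced → cash-and-carry (borrow at r, buy the stock and collect the dividends, short the forward).
Profit at T = |F_mkt − F*| = |517.24 − 510.2741| = A$6.97 per share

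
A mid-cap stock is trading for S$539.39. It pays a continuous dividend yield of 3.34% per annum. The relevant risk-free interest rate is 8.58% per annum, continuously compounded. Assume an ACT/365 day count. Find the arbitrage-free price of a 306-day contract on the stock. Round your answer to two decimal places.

F = S·e^((r − q)T) = 539.39 · e^((0.0858 − 0.0334) × 306/365)
= 539.39 · e^0.043930 = 539.39 × 1.044909
F = S$563.61

S$563.61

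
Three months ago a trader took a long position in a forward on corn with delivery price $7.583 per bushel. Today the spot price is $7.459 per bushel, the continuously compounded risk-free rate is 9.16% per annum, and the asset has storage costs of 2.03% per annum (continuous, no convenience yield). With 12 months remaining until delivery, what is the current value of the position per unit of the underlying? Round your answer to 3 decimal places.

$0.693 per bushel

Current fair forward for the remaining 12 months: F = S·e^((r + u)·T), (r + u) = 0.0916 + 0.0203 = 0.1119
F = 7.459 · e^(0.1119 × 12/12) = 7.459 × 1.118401 = 8.3422
Value of long forward = (F − K)·e^(−rT) = (8.3422 − 7.583) · e^(−0.0916·12/12)
= 0.7592 × 0.912470 = 0.693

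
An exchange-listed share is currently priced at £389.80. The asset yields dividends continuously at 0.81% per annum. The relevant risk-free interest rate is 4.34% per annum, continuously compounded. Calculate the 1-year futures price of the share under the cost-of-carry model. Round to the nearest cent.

F = S·e^((r − q)T) = 389.80 · e^((0.0434 − 0.0081) × 12/12)
= 389.80 · e^0.035300 = 389.80 × 1.035930
F = £403.81

£403.81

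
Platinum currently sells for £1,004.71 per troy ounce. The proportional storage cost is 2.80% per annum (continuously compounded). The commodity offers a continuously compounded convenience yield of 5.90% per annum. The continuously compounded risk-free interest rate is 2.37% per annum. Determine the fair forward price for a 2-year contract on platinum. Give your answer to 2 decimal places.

Net carry = r + u − y = 0.0237 + 0.0280 − 0.0590 = -0.0073
F = S·e^((r+u−y)T) = 1004.71 · e^(-0.0073 × 2) = 1004.71 · e^-0.01460000
= 1004.71 × 0.98550606 = £990.15 per troy ounce

£990.15 per troy ounce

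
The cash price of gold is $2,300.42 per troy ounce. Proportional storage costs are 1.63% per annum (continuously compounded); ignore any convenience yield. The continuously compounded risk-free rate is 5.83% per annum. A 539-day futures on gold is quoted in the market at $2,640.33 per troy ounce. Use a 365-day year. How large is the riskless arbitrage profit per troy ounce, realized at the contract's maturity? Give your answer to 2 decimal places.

Fair futures: F* = S·e^(carry·T), with carry = (r + u) = 0.0583 + 0.0163 = 0.0746
F* = 2300.42 · e^(0.0746 × 539/365) = 2300.42 · e^0.11016274 = 2300.42 × 1.11645975 = $2568.3263
Market $2640.33 > fair $2568.3263: forward overpriced → cash-and-carry (buy spot, short the forward).
At maturity, profit = |F_mkt − F*| = |2640.33 − 2568.3263| = $72.00 per troy ounce

$72.00 per troy ounce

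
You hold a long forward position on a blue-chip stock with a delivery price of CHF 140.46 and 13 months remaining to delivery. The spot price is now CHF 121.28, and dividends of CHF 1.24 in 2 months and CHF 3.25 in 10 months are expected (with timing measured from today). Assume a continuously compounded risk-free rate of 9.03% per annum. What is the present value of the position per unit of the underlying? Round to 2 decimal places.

PV(remaining dividends) I = 1.24·e^(−0.0903·2/12) + 3.25·e^(−0.0903·10/12) = 4.2359
Current forward F = (S − I)·e^(rT) = (121.28 − 4.2359)·e^(0.0903·13/12) = 117.0441 × 1.102770 = 129.0727
Value (long) = (F − K)·e^(−rT) = (129.0727 − 140.46) × 0.906808 = -10.3261
Value = -CHF 10.33

-CHF 10.33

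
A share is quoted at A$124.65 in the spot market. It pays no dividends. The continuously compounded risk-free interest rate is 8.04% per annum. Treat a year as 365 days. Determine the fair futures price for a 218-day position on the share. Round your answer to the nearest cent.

A$130.78

F = S·e^(rT) = 124.65 · e^(0.0804 × 218/365)
= 124.65 · e^0.048020 = 124.65 × 1.049192
F = A$130.78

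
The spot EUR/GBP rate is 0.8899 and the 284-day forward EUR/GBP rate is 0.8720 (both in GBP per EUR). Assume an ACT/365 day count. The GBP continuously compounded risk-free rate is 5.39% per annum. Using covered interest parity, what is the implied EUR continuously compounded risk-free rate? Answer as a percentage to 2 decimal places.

F = S·e^((r_GBP − r_EUR)T) ⇒ r_EUR = r_GBP − ln(F/S)/T
ln(0.8720/0.8899) = -0.020320; /(284/365) = -0.026115
r_EUR = 0.0539 + 0.026115 = 0.080015
r_EUR = 8.00%

8.00%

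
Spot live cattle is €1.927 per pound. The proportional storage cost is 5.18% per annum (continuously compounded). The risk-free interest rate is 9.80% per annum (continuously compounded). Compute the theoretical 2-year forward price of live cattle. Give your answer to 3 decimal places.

€2.600 per pound

Net carry = r + u − y = 0.0980 + 0.0518 − 0.0000 = 0.1498
F = S·e^((r+u−y)T) = 1.927 · e^(0.1498 × 2) = 1.927 · e^0.299600
= 1.927 × 1.349319 = €2.600 per pound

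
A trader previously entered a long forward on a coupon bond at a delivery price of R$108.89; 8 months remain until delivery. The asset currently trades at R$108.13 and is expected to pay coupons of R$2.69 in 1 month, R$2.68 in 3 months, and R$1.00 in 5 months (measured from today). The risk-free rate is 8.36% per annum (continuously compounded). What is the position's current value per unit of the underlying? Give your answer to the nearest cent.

-R$1.12

PV(remaining coupons) I = 2.69·e^(−0.0836·1/12) + 2.68·e^(−0.0836·3/12) + 1.00·e^(−0.0836·5/12) = 6.2617
Current forward F = (S − I)·e^(rT) = (108.13 − 6.2617)·e^(0.0836·8/12) = 101.8683 × 1.057316 = 107.7070
Value (long) = (F − K)·e^(−rT) = (107.7070 − 108.89) × 0.945791 = -1.1189
Value = -R$1.12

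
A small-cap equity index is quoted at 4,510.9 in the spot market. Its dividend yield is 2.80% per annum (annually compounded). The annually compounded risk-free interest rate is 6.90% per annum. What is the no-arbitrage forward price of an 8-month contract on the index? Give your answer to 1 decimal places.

F = S · (1+r)^T / (1+q)^T
= 4510.9 × 1.045487 / 1.018581 = 4510.9 × 1.026415
F = 4,630.1

4,630.1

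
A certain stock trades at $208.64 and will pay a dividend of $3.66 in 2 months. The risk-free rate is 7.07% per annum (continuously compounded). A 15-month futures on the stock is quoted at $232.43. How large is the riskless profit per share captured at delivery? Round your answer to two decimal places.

PV(dividends) I = 3.66·e^(−0.0707·2/12) = 3.6171
Fair futures F* = (S − I)·e^(rT) = (208.64 − 3.6171)·e^0.088375 = 205.0229 × 1.092398 = 223.9666
Market $232.43 > fair 223.9666: forward overpriced → cash-and-carry (borrow at r, buy the stock and collect the dividends, short the forward).
Profit at T = |F_mkt − F*| = |232.43 − 223.9666| = $8.46 per share

$8.46 per share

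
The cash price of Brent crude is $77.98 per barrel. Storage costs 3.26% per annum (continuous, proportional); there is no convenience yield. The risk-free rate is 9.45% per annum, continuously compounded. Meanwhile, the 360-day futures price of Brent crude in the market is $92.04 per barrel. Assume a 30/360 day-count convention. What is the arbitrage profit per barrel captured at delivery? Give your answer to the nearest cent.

Fair futures: F* = S·e^(carry·T), with carry = (r + u) = 0.0945 + 0.0326 = 0.1271
F* = 77.98 · e^(0.1271 × 360/360) = 77.98 · e^0.127100 = 77.98 × 1.135531 = $88.5487
Market $92.04 > fair $88.5487: forward overpriced → cash-and-carry (buy spot, short the forward).
At maturity, profit = |F_mkt − F*| = |92.04 − 88.5487| = $3.49 per barrel

$3.49 per barrel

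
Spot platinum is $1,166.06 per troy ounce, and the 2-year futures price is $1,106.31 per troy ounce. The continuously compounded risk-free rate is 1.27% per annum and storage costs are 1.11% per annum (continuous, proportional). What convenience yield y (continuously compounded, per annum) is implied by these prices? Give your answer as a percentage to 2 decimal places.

F = S·e^((r+u−y)T) ⇒ (r+u−y) = ln(F/S)/T
ln(1106.31/1166.06) = -0.052600; /T ⇒ -0.026300
y = r + u − ln(F/S)/T = 0.0127 + 0.0111 + 0.026300 = 0.050100
y = 5.01%

5.01%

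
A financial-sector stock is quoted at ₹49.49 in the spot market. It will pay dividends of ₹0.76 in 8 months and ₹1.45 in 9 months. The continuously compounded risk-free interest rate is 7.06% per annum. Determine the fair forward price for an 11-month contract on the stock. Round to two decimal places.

₹50.56

PV(dividends) I = 0.76·e^(−0.0706·8/12) + 1.45·e^(−0.0706·9/12)
I = 0.7251 + 1.3752 = 2.1003
F = (S − I)·e^(rT) = (49.49 − 2.1003) · e^(0.0706·11/12)
= 47.3897 · e^0.064717 = 47.3897 × 1.066857 = ₹50.56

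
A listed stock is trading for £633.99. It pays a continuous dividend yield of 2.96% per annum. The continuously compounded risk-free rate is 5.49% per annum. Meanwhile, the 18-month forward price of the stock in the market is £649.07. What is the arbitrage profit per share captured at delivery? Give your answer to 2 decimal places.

£9.44 per share

Fair forward: F* = S·e^(carry·T), with carry = (r − q) = 0.0549 − 0.0296 = 0.0253
F* = 633.99 · e^(0.0253 × 18/12) = 633.99 · e^0.037950 = 633.99 × 1.038679 = £658.5121
Market £649.07 < fair £658.5121: forward underpriced → reverse cash-and-carry (short spot, go long the forward).
At maturity, profit = |F_mkt − F*| = |649.07 − 658.5121| = £9.44 per share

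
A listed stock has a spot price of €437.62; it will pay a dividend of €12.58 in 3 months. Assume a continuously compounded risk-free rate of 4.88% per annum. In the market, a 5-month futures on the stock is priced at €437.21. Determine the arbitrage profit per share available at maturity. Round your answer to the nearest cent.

PV(dividends) I = 12.58·e^(−0.0488·3/12) = 12.4275
Fair futures F* = (S − I)·e^(rT) = (437.62 − 12.4275)·e^0.020333 = 425.1925 × 1.020541 = 433.9264
Market €437.21 > fair 433.9264: forward overpriced → cash-and-carry (borrow at r, buy the stock and collect the dividends, short the forward).
Profit at T = |F_mkt − F*| = |437.21 − 433.9264| = €3.28 per share

€3.28 per share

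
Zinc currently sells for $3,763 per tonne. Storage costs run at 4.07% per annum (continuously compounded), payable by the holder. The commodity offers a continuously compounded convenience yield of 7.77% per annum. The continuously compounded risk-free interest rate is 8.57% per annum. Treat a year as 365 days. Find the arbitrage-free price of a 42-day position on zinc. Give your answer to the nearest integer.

Net carry = r + u − y = 0.0857 + 0.0407 − 0.0777 = 0.0487
F = S·e^((r+u−y)T) = 3763 · e^(0.0487 × 42/365) = 3763 · e^0.005604
= 3763 × 1.005620 = $3,784 per tonne

$3,784 per tonne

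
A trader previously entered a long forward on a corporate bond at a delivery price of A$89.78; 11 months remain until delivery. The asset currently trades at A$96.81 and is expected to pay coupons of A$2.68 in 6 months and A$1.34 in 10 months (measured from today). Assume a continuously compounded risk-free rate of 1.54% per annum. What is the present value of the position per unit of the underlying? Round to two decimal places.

PV(remaining coupons) I = 2.68·e^(−0.0154·6/12) + 1.34·e^(−0.0154·10/12) = 3.9824
Current forward F = (S − I)·e^(rT) = (96.81 − 3.9824)·e^(0.0154·11/12) = 92.8276 × 1.014217 = 94.1473
Value (long) = (F − K)·e^(−rT) = (94.1473 − 89.78) × 0.985983 = 4.3061
Value = A$4.31

A$4.31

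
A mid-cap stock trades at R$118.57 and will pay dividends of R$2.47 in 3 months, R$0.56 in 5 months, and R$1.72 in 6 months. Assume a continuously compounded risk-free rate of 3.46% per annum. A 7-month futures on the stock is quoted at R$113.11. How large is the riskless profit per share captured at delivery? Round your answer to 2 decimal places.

R$3.09 per share

PV(dividends) I = 2.47·e^(−0.0346·3/12) + 0.56·e^(−0.0346·5/12) + 1.72·e^(−0.0346·6/12) = 4.6912
Fair futures F* = (S − I)·e^(rT) = (118.57 − 4.6912)·e^0.020183 = 113.8788 × 1.020388 = 116.2006
Market R$113.11 < fair 116.2006: forward underpriced → reverse cash-and-carry (short the stock, invest proceeds at r, pay the dividends, go long the forward).
Profit at T = |F_mkt − F*| = |113.11 − 116.2006| = R$3.09 per share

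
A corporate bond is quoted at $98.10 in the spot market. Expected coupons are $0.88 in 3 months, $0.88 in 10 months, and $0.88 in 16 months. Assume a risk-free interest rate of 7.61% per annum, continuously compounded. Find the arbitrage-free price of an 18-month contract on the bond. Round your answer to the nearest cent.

PV(coupons) I = 0.88·e^(−0.0761·3/12) + 0.88·e^(−0.0761·10/12) + 0.88·e^(−0.0761·16/12)
I = 0.8634 + 0.8259 + 0.7951 = 2.4844
F = (S − I)·e^(rT) = (98.10 − 2.4844) · e^(0.0761·18/12)
= 95.6156 · e^0.114150 = 95.6156 × 1.120920 = $107.18

$107.18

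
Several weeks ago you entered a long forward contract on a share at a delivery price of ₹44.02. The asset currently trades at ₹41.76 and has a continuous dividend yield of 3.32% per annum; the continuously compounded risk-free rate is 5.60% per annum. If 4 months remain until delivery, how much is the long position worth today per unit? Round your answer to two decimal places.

Current fair forward for the remaining 4 months: F = S·e^((r − q)·T), (r − q) = 0.0560 − 0.0332 = 0.0228
F = 41.76 · e^(0.0228 × 4/12) = 41.76 × 1.007629 = 42.0786
Value of long forward = (F − K)·e^(−rT) = (42.0786 − 44.02) · e^(−0.0560·4/12)
= -1.9414 × 0.981506 = -1.91

-₹1.91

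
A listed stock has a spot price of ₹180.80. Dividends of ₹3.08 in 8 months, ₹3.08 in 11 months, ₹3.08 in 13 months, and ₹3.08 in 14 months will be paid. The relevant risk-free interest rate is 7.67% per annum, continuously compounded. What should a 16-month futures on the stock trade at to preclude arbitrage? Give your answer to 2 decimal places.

₹187.59

PV(dividends) I = 3.08·e^(−0.0767·8/12) + 3.08·e^(−0.0767·11/12) + 3.08·e^(−0.0767·13/12) + 3.08·e^(−0.0767·14/12)
I = 2.9265 + 2.8709 + 2.8344 + 2.8164 = 11.4482
F = (S − I)·e^(rT) = (180.80 − 11.4482) · e^(0.0767·16/12)
= 169.3518 · e^0.102267 = 169.3518 × 1.107679 = ₹187.59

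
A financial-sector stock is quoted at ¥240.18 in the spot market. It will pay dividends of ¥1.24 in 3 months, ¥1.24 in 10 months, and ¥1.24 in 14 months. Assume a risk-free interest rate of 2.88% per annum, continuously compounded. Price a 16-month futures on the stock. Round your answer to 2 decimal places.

¥245.80

PV(dividends) I = 1.24·e^(−0.0288·3/12) + 1.24·e^(−0.0288·10/12) + 1.24·e^(−0.0288·14/12)
I = 1.2311 + 1.2106 + 1.1990 = 3.6407
F = (S − I)·e^(rT) = (240.18 − 3.6407) · e^(0.0288·16/12)
= 236.5393 · e^0.038400 = 236.5393 × 1.039147 = ¥245.80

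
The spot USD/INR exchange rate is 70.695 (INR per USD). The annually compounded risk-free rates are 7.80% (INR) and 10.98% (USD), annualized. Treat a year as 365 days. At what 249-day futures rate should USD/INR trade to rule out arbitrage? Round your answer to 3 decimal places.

By covered interest parity, F = S · (1+r_INR)^T / (1+r_USD)^T
= 70.695 × 1.052573 / 1.073657 = 70.695 × 0.980362
F = 69.307 INR per USD

69.307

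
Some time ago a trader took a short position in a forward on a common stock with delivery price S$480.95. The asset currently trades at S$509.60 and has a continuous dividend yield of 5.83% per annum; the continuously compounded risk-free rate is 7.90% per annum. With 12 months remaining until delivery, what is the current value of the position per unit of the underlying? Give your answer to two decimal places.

-S$36.32

Current fair forward for the remaining 12 months: F = S·e^((r − q)·T), (r − q) = 0.0790 − 0.0583 = 0.0207
F = 509.60 · e^(0.0207 × 12/12) = 509.60 × 1.020916 = 520.2588
Value of long forward = (F − K)·e^(−rT) = (520.2588 − 480.95) · e^(−0.0790·12/12)
= 39.3088 × 0.924040 = 36.32
Short position value = −(long value) = -S$36.32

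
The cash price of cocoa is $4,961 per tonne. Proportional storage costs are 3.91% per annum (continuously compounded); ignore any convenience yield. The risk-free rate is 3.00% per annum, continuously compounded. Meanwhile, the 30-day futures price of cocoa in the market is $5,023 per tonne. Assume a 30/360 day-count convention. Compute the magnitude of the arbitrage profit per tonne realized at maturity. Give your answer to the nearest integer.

Fair futures: F* = S·e^(carry·T), with carry = (r + u) = 0.0300 + 0.0391 = 0.0691
F* = 4961 · e^(0.0691 × 30/360) = 4961 · e^0.005758 = 4961 × 1.005775 = $4989.6498
Market $5023 > fair $4989.6498: forward overpriced → cash-and-carry (buy spot, short the forward).
At maturity, profit = |F_mkt − F*| = |5023 − 4989.6498| = $33 per tonne

$33 per tonne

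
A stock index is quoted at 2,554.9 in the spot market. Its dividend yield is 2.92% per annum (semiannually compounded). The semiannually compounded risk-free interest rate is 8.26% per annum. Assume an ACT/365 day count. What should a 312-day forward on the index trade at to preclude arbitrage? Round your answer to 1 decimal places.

2,670.9

F = S · (1+r/2)^(2T) / (1+q/2)^(2T)
= 2554.9 × 1.071637 / 1.025089 = 2554.9 × 1.045409
F = 2,670.9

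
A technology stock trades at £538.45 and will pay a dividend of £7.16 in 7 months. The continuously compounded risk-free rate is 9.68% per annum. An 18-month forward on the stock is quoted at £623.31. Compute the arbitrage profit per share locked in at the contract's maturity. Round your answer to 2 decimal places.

PV(dividends) I = 7.16·e^(−0.0968·7/12) = 6.7669
Fair forward F* = (S − I)·e^(rT) = (538.45 − 6.7669)·e^0.145200 = 531.6831 × 1.156271 = 614.7697
Market £623.31 > fair 614.7697: forward overpriced → cash-and-carry (borrow at r, buy the stock and collect the dividends, short the forward).
Profit at T = |F_mkt − F*| = |623.31 − 614.7697| = £8.54 per share

£8.54 per share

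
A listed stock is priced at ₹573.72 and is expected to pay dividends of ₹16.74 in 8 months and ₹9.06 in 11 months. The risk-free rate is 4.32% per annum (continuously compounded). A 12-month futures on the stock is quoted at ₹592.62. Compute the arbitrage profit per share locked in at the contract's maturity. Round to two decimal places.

₹19.65 per share

PV(dividends) I = 16.74·e^(−0.0432·8/12) + 9.06·e^(−0.0432·11/12) = 24.9730
Fair futures F* = (S − I)·e^(rT) = (573.72 − 24.9730)·e^0.043200 = 548.7470 × 1.044147 = 572.9725
Market ₹592.62 > fair 572.9725: forward overpriced → cash-and-carry (borrow at r, buy the stock and collect the dividends, short the forward).
Profit at T = |F_mkt − F*| = |592.62 − 572.9725| = ₹19.65 per share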